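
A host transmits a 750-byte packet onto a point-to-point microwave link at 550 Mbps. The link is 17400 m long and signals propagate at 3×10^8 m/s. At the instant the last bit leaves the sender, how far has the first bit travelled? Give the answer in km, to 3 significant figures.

t_tx = L/R = 6000/550000000 = 1.09091e-05 s.
Distance = s × t_tx = 300000000 × 1.09091e-05 = 3.27 km.

3.27 km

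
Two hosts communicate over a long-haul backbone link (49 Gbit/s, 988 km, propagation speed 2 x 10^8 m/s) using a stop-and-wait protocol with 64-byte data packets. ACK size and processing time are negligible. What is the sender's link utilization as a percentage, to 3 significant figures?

0.000106 %

t_tx = L/R = 512/49000000000 = 1.0449e-08 s.
t_prop = 988000/200000000 = 0.00494 s; RTT = 0.00988 s.
Cycle = t_tx + RTT = 0.00988001 s.
Utilization = t_tx / cycle = 1.0449e-08/0.00988001 = 0.000106 %.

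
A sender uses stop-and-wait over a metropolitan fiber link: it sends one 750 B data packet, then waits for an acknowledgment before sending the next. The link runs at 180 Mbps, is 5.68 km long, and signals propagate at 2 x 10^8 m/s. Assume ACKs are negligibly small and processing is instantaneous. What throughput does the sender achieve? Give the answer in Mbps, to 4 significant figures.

66.57 Mbps

t_tx = L/R = 6000/180000000 = 3.33333e-05 s.
t_prop = 5680/200000000 = 2.84e-05 s; RTT = 5.68e-05 s.
Cycle = t_tx + RTT = 9.01333e-05 s.
Throughput = L / cycle = 6000 / 9.01333e-05 = 66.57 Mbps.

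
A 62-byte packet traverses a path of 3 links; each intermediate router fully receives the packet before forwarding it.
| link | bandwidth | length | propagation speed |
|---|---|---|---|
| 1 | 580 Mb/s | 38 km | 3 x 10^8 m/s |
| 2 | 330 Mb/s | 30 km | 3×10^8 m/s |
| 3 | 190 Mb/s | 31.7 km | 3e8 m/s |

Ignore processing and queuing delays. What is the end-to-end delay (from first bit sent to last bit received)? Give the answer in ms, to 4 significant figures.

0.3373 ms

L = 62 × 8 = 496 bits.
Transmission delays (L/R per hop): 0.000855172, 0.00150303, 0.00261053 ms; sum = 0.00496873 ms.
Propagation delays (d/s per hop): 0.126667, 0.1, 0.105667 ms; sum = 0.332333 ms.
End-to-end = 0.3373 ms.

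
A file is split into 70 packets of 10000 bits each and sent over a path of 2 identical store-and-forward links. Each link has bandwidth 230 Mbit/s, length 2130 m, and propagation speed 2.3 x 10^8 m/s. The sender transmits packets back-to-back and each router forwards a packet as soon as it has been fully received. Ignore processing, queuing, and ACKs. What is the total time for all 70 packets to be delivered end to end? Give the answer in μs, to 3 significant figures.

3110 μs

Per-hop transmission t_tx = L/R = 10000/230000000 = 43.4783 μs.
Per-hop propagation t_prop = 2130/2.3e+08 = 9.26087 μs.
Pipeline fill: first packet needs 2·t_tx to clear all hops; remaining 69 packets each add one t_tx.
Total = (2+70-1)·t_tx + 2·t_prop = 71·43.4783 + 2·9.26087 = 3110 μs.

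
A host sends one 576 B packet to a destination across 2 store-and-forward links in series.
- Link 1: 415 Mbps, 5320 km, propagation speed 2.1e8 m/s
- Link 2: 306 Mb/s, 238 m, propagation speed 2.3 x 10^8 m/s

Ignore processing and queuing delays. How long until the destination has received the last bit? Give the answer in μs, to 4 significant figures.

25360 μs

L = 576 × 8 = 4608 bits.
Transmission delays (L/R per hop): 11.1036, 15.0588 μs; sum = 26.1624 μs.
Propagation delays (d/s per hop): 25333.3, 1.03478 μs; sum = 25334.4 μs.
End-to-end = 25360 μs.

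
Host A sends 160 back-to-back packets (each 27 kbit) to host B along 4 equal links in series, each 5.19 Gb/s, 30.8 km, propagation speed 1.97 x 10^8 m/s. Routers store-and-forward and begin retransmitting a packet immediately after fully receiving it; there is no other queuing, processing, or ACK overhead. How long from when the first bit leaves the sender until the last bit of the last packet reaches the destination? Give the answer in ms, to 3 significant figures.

Per-hop transmission t_tx = L/R = 27000/5190000000 = 0.00520231 ms.
Per-hop propagation t_prop = 30800/197000000 = 0.156345 ms.
Pipeline fill: first packet needs 4·t_tx to clear all hops; remaining 159 packets each add one t_tx.
Total = (4+160-1)·t_tx + 4·t_prop = 163·0.00520231 + 4·0.156345 = 1.47 ms.

1.47 ms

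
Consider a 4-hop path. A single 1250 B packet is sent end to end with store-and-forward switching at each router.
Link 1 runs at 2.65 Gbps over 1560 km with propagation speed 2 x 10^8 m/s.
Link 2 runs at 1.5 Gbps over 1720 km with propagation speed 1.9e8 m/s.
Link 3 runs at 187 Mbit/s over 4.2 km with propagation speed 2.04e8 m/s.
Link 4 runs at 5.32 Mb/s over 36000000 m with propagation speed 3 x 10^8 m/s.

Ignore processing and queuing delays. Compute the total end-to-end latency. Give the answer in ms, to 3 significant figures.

L = 1250 × 8 = 10000 bits.
Transmission delays (L/R per hop): 0.00377358, 0.00666667, 0.0534759, 1.8797 ms; sum = 1.94362 ms.
Propagation delays (d/s per hop): 7.8, 9.05263, 0.0205882, 120 ms; sum = 136.873 ms.
End-to-end = 139 ms.

139 ms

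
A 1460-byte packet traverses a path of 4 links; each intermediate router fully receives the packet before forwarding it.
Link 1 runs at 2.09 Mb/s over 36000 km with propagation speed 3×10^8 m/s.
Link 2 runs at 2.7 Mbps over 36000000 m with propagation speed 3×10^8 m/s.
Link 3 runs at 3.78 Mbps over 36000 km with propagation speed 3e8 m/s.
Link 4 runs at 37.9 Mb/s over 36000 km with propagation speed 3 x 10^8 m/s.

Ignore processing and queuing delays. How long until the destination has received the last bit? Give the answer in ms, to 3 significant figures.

L = 1460 × 8 = 11680 bits.
Transmission delays (L/R per hop): 5.58852, 4.32593, 3.08995, 0.308179 ms; sum = 13.3126 ms.
Propagation delays (d/s per hop): 120, 120, 120, 120 ms; sum = 480 ms.
End-to-end = 493 ms.

493 ms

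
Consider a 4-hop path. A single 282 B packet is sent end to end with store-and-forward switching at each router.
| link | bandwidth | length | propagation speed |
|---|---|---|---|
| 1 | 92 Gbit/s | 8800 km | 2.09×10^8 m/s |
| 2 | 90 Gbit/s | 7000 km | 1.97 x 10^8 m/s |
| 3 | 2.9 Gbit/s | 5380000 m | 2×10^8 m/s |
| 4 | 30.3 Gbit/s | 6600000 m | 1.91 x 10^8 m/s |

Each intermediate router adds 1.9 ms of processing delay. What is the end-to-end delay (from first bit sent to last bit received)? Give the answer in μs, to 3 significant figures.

145000 μs

L = 282 × 8 = 2256 bits.
Transmission delays (L/R per hop): 0.0245217, 0.0250667, 0.777931, 0.0744554 μs; sum = 0.901975 μs.
Propagation delays (d/s per hop): 42105.3, 35533, 26900, 34555 μs; sum = 139093 μs.
Processing at 3 router(s): 3 × 1.9 ms = 5700 μs.
End-to-end = 145000 μs.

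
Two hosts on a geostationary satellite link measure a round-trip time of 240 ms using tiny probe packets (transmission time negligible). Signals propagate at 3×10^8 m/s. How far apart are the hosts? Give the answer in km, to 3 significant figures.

36000 km

One-way propagation = RTT/2 = 120 ms.
d = s × t = 300000000 × 0.12 = 36000 km.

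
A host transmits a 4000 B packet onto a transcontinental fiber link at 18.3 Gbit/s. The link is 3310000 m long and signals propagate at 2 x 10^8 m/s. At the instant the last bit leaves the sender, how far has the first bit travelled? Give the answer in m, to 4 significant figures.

349.7 m

t_tx = L/R = 32000/18300000000 = 1.74863e-06 s.
Distance = s × t_tx = 200000000 × 1.74863e-06 = 349.7 m.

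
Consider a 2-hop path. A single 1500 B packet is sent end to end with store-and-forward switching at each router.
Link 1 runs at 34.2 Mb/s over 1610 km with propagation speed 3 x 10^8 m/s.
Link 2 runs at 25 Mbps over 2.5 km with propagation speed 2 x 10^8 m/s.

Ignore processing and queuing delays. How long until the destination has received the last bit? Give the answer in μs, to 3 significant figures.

L = 1500 × 8 = 12000 bits.
Transmission delays (L/R per hop): 350.877, 480 μs; sum = 830.877 μs.
Propagation delays (d/s per hop): 5366.67, 12.5 μs; sum = 5379.17 μs.
End-to-end = 6210 μs.

6210 μs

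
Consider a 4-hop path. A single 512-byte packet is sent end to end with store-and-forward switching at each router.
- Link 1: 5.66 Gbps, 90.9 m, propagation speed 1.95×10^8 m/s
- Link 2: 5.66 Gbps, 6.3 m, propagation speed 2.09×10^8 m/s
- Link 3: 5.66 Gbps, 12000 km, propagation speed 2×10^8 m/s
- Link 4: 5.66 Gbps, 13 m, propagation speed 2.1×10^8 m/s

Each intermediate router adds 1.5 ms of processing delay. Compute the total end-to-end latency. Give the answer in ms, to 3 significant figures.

L = 512 × 8 = 4096 bits.
Transmission delay per hop = L/R = 4096/5660000000 = 0.000723675 ms; 4 hops → 0.0028947 ms.
Propagation delays (d/s per hop): 0.000466154, 3.01435e-05, 60, 6.19048e-05 ms; sum = 60.0006 ms.
Processing at 3 router(s): 3 × 1.5 ms = 4.5 ms.
End-to-end = 64.5 ms.

64.5 ms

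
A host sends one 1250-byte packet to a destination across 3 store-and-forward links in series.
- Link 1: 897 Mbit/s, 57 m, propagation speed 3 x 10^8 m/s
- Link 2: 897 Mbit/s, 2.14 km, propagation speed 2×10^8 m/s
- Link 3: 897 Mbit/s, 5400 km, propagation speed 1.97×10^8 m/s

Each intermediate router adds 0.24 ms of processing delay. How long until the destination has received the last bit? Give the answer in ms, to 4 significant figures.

27.94 ms

L = 1250 × 8 = 10000 bits.
Transmission delay per hop = L/R = 10000/897000000 = 0.0111483 ms; 3 hops → 0.0334448 ms.
Propagation delays (d/s per hop): 0.00019, 0.0107, 27.4112 ms; sum = 27.4221 ms.
Processing at 2 router(s): 2 × 0.24 ms = 0.48 ms.
End-to-end = 27.94 ms.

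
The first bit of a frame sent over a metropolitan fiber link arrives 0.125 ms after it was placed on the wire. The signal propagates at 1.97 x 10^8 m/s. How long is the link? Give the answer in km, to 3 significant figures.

24.6 km

d = s × t_prop = 197000000 × 0.000125 = 24.6 km.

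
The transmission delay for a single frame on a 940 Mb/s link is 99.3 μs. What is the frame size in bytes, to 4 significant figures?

11670 bytes

L = R × t_tx = 940000000 b/s × 9.93e-05 s = 93342 bits.
In bytes: 93342 / 8 = 11670 bytes.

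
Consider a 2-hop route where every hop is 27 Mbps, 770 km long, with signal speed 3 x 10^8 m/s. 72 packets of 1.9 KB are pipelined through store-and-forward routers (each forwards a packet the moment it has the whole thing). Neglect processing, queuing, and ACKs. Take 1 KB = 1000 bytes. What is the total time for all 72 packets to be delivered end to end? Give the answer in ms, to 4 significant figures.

Per-hop transmission t_tx = L/R = 15200/27000000 = 0.562963 ms.
Per-hop propagation t_prop = 770000/300000000 = 2.56667 ms.
Pipeline fill: first packet needs 2·t_tx to clear all hops; remaining 71 packets each add one t_tx.
Total = (2+72-1)·t_tx + 2·t_prop = 73·0.562963 + 2·2.56667 = 46.23 ms.

46.23 ms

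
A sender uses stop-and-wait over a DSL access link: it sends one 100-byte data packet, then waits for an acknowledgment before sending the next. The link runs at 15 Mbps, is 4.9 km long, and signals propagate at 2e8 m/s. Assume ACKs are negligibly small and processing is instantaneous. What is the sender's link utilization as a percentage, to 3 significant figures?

t_tx = L/R = 800/15000000 = 5.33333e-05 s.
t_prop = 4900/200000000 = 2.45e-05 s; RTT = 4.9e-05 s.
Cycle = t_tx + RTT = 0.000102333 s.
Utilization = t_tx / cycle = 5.33333e-05/0.000102333 = 52.1 %.

52.1 %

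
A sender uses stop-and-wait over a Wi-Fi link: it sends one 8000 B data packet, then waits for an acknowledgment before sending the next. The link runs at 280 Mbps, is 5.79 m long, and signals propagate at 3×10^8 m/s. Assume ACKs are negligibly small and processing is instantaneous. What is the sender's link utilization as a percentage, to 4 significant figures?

99.98 %

t_tx = L/R = 64000/280000000 = 0.000228571 s.
t_prop = 5.79/300000000 = 1.93e-08 s; RTT = 3.86e-08 s.
Cycle = t_tx + RTT = 0.00022861 s.
Utilization = t_tx / cycle = 0.000228571/0.00022861 = 99.98 %.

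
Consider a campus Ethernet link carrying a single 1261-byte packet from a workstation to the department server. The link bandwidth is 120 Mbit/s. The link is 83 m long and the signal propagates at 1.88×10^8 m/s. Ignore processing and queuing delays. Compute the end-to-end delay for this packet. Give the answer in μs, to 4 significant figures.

84.51 μs

L = 1261 × 8 = 10088 bits.
Transmission delay = L/R = 10088 / 120000000 = 84.0667 μs.
Propagation delay = d/s = 83 m / 188000000 m/s = 0.441489 μs.
Total = 84.51 μs.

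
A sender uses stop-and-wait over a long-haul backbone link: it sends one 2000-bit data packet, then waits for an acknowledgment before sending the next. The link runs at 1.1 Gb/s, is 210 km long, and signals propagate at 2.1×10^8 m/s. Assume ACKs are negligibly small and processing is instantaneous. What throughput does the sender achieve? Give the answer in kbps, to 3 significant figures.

999 kbps

t_tx = L/R = 2000/1100000000 = 1.81818e-06 s.
t_prop = 210000/210000000 = 0.001 s; RTT = 0.002 s.
Cycle = t_tx + RTT = 0.00200182 s.
Throughput = L / cycle = 2000 / 0.00200182 = 999 kbps.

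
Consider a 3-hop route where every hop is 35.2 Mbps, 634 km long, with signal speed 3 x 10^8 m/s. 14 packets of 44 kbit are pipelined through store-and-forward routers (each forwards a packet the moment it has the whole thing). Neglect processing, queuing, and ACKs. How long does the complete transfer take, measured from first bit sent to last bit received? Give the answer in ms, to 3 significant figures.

Per-hop transmission t_tx = L/R = 44000/35200000 = 1.25 ms.
Per-hop propagation t_prop = 634000/300000000 = 2.11333 ms.
Pipeline fill: first packet needs 3·t_tx to clear all hops; remaining 13 packets each add one t_tx.
Total = (3+14-1)·t_tx + 3·t_prop = 16·1.25 + 3·2.11333 = 26.3 ms.

26.3 ms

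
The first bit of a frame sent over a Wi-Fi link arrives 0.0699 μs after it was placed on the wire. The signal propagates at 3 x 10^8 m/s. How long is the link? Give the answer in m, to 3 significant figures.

d = s × t_prop = 300000000 × 6.99e-08 = 21.0 m.

21.0 m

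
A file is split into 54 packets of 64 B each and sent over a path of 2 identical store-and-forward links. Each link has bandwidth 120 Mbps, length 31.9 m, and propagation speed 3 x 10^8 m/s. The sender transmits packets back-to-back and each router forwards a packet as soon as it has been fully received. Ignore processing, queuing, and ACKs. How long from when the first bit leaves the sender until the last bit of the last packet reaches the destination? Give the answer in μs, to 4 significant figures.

Per-hop transmission t_tx = L/R = 512/120000000 = 4.26667 μs.
Per-hop propagation t_prop = 31.9/300000000 = 0.106333 μs.
Pipeline fill: first packet needs 2·t_tx to clear all hops; remaining 53 packets each add one t_tx.
Total = (2+54-1)·t_tx + 2·t_prop = 55·4.26667 + 2·0.106333 = 234.9 μs.

234.9 μs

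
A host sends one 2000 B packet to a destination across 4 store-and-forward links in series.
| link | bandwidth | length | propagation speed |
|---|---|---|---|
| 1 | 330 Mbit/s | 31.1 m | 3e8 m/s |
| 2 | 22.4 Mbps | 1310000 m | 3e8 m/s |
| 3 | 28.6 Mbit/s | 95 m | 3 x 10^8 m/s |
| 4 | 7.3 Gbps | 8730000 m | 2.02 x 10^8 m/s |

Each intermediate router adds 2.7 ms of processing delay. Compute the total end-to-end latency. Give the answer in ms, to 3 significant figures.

L = 2000 × 8 = 16000 bits.
Transmission delays (L/R per hop): 0.0484848, 0.714286, 0.559441, 0.00219178 ms; sum = 1.3244 ms.
Propagation delays (d/s per hop): 0.000103667, 4.36667, 0.000316667, 43.2178 ms; sum = 47.5849 ms.
Processing at 3 router(s): 3 × 2.7 ms = 8.1 ms.
End-to-end = 57.0 ms.

57.0 ms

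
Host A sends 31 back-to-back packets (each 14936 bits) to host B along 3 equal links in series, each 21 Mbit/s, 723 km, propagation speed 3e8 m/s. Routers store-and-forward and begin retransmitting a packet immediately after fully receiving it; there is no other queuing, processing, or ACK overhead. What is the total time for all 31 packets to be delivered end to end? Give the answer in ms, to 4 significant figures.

30.70 ms

Per-hop transmission t_tx = L/R = 14936/21000000 = 0.711238 ms.
Per-hop propagation t_prop = 723000/300000000 = 2.41 ms.
Pipeline fill: first packet needs 3·t_tx to clear all hops; remaining 30 packets each add one t_tx.
Total = (3+31-1)·t_tx + 3·t_prop = 33·0.711238 + 3·2.41 = 30.70 ms.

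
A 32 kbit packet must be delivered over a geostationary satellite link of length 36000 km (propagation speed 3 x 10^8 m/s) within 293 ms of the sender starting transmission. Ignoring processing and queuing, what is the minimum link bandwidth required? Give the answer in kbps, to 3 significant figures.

185 kbps

Propagation delay = 36000000 / 300000000 = 120 ms.
Transmission budget = 293 − 120 = 173 ms.
R ≥ L / t_tx = 32000 bits / 0.173 s = 185 kbps.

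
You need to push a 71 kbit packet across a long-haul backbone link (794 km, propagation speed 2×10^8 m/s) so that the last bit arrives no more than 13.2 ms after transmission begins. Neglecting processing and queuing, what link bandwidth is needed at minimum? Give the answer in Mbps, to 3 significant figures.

7.69 Mbps

Propagation delay = 794000 / 200000000 = 3.97 ms.
Transmission budget = 13.2 − 3.97 = 9.23 ms.
R ≥ L / t_tx = 71000 bits / 0.00923 s = 7.69 Mbps.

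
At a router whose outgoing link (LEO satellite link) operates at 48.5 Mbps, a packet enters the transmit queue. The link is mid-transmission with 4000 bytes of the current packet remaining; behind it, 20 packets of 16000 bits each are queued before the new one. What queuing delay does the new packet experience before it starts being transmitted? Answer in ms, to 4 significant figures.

Each queued packet: L/R = 16000/48500000 = 0.329897 ms.
20 queued → 6.59794 ms.
Plus remaining 32000 bits of current packet: 0.659794 ms.
Queuing delay = 7.258 ms.

7.258 ms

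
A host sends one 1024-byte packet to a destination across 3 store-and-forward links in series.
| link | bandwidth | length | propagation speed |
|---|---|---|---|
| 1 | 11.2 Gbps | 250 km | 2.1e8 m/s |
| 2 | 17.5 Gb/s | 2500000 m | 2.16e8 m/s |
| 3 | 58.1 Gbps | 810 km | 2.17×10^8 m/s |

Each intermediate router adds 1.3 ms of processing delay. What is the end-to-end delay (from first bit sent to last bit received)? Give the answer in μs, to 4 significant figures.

19100 μs

L = 1024 × 8 = 8192 bits.
Transmission delays (L/R per hop): 0.731429, 0.468114, 0.140998 μs; sum = 1.34054 μs.
Propagation delays (d/s per hop): 1190.48, 11574.1, 3732.72 μs; sum = 16497.3 μs.
Processing at 2 router(s): 2 × 1.3 ms = 2600 μs.
End-to-end = 19100 μs.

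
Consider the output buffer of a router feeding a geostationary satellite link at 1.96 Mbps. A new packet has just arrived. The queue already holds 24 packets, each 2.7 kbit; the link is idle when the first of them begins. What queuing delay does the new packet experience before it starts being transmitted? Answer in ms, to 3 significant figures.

33.1 ms

Each queued packet: L/R = 2700/1960000 = 1.37755 ms.
24 queued → 33.0612 ms.
Queuing delay = 33.1 ms.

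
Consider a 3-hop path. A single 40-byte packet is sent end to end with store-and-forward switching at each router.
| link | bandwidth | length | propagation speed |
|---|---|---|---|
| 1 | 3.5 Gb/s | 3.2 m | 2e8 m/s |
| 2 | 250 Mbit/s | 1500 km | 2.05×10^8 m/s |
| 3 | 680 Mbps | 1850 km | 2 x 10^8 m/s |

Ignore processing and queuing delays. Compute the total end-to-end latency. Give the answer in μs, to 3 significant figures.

L = 40 × 8 = 320 bits.
Transmission delays (L/R per hop): 0.0914286, 1.28, 0.470588 μs; sum = 1.84202 μs.
Propagation delays (d/s per hop): 0.016, 7317.07, 9250 μs; sum = 16567.1 μs.
End-to-end = 16600 μs.

16600 μs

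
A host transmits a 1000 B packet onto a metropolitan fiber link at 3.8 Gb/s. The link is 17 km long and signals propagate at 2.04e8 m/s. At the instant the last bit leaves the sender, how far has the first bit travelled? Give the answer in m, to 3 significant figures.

429 m

t_tx = L/R = 8000/3800000000 = 2.10526e-06 s.
Distance = s × t_tx = 204000000 × 2.10526e-06 = 429 m.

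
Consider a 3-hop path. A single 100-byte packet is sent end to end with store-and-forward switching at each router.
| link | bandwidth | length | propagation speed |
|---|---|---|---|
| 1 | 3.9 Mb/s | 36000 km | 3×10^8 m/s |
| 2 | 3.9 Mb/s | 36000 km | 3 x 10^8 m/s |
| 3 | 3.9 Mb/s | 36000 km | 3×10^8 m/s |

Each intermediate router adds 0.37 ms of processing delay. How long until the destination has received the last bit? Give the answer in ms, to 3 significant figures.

361 ms

L = 100 × 8 = 800 bits.
Transmission delay per hop = L/R = 800/3900000 = 0.205128 ms; 3 hops → 0.615385 ms.
Propagation delays (d/s per hop): 120, 120, 120 ms; sum = 360 ms.
Processing at 2 router(s): 2 × 0.37 ms = 0.74 ms.
End-to-end = 361 ms.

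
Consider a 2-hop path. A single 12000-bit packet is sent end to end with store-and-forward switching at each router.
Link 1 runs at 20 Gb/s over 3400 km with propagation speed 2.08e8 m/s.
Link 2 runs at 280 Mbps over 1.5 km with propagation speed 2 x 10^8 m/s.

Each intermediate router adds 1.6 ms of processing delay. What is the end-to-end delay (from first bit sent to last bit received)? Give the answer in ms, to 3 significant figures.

18.0 ms

Transmission delays (L/R per hop): 0.0006, 0.0428571 ms; sum = 0.0434571 ms.
Propagation delays (d/s per hop): 16.3462, 0.0075 ms; sum = 16.3537 ms.
Processing at 1 router(s): 1 × 1.6 ms = 1.6 ms.
End-to-end = 18.0 ms.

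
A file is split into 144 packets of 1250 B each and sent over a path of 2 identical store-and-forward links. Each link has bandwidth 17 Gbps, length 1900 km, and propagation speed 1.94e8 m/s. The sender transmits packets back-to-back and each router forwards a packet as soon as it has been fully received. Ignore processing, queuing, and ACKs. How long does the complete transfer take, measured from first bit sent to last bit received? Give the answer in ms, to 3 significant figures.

19.7 ms

Per-hop transmission t_tx = L/R = 10000/17000000000 = 0.000588235 ms.
Per-hop propagation t_prop = 1900000/194000000 = 9.79381 ms.
Pipeline fill: first packet needs 2·t_tx to clear all hops; remaining 143 packets each add one t_tx.
Total = (2+144-1)·t_tx + 2·t_prop = 145·0.000588235 + 2·9.79381 = 19.7 ms.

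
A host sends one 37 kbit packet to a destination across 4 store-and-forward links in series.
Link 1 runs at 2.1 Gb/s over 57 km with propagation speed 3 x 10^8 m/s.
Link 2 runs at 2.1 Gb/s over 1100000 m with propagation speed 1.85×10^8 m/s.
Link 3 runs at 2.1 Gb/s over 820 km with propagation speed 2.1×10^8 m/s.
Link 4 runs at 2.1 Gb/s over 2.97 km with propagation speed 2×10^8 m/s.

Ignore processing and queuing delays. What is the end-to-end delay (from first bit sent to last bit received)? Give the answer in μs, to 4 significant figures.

10130 μs

L = 37000 bits.
Transmission delay per hop = L/R = 37000/2100000000 = 17.619 μs; 4 hops → 70.4762 μs.
Propagation delays (d/s per hop): 190, 5945.95, 3904.76, 14.85 μs; sum = 10055.6 μs.
End-to-end = 10130 μs.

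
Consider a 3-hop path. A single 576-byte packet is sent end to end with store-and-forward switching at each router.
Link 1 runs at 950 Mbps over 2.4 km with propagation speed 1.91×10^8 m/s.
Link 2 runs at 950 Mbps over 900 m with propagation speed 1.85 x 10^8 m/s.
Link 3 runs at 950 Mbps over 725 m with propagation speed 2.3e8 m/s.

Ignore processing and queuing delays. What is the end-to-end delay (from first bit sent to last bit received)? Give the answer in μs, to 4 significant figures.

L = 576 × 8 = 4608 bits.
Transmission delay per hop = L/R = 4608/950000000 = 4.85053 μs; 3 hops → 14.5516 μs.
Propagation delays (d/s per hop): 12.5654, 4.86486, 3.15217 μs; sum = 20.5825 μs.
End-to-end = 35.13 μs.

35.13 μs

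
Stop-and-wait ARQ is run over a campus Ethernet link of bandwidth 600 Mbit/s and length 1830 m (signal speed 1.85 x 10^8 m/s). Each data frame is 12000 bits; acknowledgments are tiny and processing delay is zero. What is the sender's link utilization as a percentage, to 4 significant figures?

t_tx = L/R = 12000/600000000 = 2e-05 s.
t_prop = 1830/185000000 = 9.89189e-06 s; RTT = 1.97838e-05 s.
Cycle = t_tx + RTT = 3.97838e-05 s.
Utilization = t_tx / cycle = 2e-05/3.97838e-05 = 50.27 %.

50.27 %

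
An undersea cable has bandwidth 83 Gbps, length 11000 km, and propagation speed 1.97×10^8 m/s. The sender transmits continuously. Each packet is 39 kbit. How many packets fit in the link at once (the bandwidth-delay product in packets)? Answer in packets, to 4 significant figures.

Propagation delay = 11000000 / 197000000 = 0.0558376 s.
BDP = R × t_prop = 83000000000 × 0.0558376 = 4634520000 bits.
In packets of 39000 bits: 118800 packets.

118800 packets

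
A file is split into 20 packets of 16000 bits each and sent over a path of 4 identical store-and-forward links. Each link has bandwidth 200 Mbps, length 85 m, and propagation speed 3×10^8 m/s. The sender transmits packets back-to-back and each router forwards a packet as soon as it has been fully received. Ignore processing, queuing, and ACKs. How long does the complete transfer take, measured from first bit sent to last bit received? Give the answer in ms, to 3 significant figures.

1.84 ms

Per-hop transmission t_tx = L/R = 16000/200000000 = 0.08 ms.
Per-hop propagation t_prop = 85/300000000 = 0.000283333 ms.
Pipeline fill: first packet needs 4·t_tx to clear all hops; remaining 19 packets each add one t_tx.
Total = (4+20-1)·t_tx + 4·t_prop = 23·0.08 + 4·0.000283333 = 1.84 ms.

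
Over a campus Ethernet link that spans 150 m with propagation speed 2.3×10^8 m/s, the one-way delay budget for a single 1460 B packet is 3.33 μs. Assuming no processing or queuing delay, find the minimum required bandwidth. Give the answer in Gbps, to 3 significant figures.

4.36 Gbps

L = 11680 bits.
Propagation delay = 150 / 2.3e+08 = 0.652174 μs.
Transmission budget = 3.33 − 0.652174 = 2.67783 μs.
R ≥ L / t_tx = 11680 bits / 2.67783e-06 s = 4.36 Gbps.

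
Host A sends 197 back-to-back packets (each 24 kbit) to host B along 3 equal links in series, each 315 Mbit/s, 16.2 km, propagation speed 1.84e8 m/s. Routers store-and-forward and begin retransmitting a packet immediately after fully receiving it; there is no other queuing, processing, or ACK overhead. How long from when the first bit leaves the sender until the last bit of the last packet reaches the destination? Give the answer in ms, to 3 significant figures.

Per-hop transmission t_tx = L/R = 24000/315000000 = 0.0761905 ms.
Per-hop propagation t_prop = 16200/184000000 = 0.0880435 ms.
Pipeline fill: first packet needs 3·t_tx to clear all hops; remaining 196 packets each add one t_tx.
Total = (3+197-1)·t_tx + 3·t_prop = 199·0.0761905 + 3·0.0880435 = 15.4 ms.

15.4 ms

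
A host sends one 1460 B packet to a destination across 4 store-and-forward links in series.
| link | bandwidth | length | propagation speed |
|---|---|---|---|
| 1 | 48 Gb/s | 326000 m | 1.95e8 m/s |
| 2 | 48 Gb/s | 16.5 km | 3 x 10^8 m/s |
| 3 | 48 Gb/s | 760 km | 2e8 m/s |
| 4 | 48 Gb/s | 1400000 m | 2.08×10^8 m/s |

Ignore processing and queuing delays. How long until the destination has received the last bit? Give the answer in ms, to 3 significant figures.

L = 1460 × 8 = 11680 bits.
Transmission delay per hop = L/R = 11680/48000000000 = 0.000243333 ms; 4 hops → 0.000973333 ms.
Propagation delays (d/s per hop): 1.67179, 0.055, 3.8, 6.73077 ms; sum = 12.2576 ms.
End-to-end = 12.3 ms.

12.3 ms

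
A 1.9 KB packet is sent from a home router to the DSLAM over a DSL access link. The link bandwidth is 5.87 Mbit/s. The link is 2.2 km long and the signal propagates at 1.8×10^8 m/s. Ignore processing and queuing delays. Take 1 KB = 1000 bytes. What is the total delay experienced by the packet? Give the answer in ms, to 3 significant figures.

2.60 ms

L = 15200 bits.
Transmission delay = L/R = 15200 / 5870000 = 2.58944 ms.
Propagation delay = d/s = 2200 m / 180000000 m/s = 0.0122222 ms.
Total = 2.60 ms.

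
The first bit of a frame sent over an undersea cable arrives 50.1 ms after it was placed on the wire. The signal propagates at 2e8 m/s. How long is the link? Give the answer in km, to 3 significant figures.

10000 km

d = s × t_prop = 200000000 × 0.0501 = 10000 km.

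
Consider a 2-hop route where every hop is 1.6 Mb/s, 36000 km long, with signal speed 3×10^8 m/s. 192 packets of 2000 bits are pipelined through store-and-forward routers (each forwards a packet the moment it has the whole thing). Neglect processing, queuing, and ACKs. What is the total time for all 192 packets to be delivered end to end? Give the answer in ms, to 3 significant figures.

481 ms

Per-hop transmission t_tx = L/R = 2000/1600000 = 1.25 ms.
Per-hop propagation t_prop = 36000000/300000000 = 120 ms.
Pipeline fill: first packet needs 2·t_tx to clear all hops; remaining 191 packets each add one t_tx.
Total = (2+192-1)·t_tx + 2·t_prop = 193·1.25 + 2·120 = 481 ms.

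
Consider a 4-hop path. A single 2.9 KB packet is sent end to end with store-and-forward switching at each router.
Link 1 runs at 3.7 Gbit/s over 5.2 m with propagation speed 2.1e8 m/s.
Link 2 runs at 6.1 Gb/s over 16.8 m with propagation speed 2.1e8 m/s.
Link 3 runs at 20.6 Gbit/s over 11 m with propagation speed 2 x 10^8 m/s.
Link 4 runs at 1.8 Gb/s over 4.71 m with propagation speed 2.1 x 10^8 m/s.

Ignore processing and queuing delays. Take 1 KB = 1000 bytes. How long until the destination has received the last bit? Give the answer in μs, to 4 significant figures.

L = 23200 bits.
Transmission delays (L/R per hop): 6.27027, 3.80328, 1.12621, 12.8889 μs; sum = 24.0887 μs.
Propagation delays (d/s per hop): 0.0247619, 0.08, 0.055, 0.0224286 μs; sum = 0.18219 μs.
End-to-end = 24.27 μs.

24.27 μs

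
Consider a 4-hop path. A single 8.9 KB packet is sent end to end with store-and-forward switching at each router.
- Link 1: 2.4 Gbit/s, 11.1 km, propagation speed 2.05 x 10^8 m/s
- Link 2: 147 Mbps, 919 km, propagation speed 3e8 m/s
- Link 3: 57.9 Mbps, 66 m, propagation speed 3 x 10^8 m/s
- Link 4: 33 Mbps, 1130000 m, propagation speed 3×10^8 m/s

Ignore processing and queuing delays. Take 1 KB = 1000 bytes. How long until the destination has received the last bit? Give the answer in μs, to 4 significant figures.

L = 71200 bits.
Transmission delays (L/R per hop): 29.6667, 484.354, 1229.71, 2157.58 μs; sum = 3901.3 μs.
Propagation delays (d/s per hop): 54.1463, 3063.33, 0.22, 3766.67 μs; sum = 6884.37 μs.
End-to-end = 10790 μs.

10790 μs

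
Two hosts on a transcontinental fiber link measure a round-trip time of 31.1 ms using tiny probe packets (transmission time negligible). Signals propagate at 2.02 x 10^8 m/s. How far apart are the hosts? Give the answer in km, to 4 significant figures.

One-way propagation = RTT/2 = 15.55 ms.
d = s × t = 202000000 × 0.01555 = 3141 km.

3141 km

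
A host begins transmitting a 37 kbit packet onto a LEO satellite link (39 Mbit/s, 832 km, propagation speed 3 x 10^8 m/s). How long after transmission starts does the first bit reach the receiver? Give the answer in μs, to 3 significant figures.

First bit experiences only propagation delay: d/s = 832000/300000000 = 2770 μs.

2770 μs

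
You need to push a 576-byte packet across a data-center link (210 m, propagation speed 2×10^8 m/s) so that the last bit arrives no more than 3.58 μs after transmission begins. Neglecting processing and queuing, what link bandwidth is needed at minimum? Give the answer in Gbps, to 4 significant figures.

L = 4608 bits.
Propagation delay = 210 / 200000000 = 1.05 μs.
Transmission budget = 3.58 − 1.05 = 2.53 μs.
R ≥ L / t_tx = 4608 bits / 2.53e-06 s = 1.821 Gbps.

1.821 Gbps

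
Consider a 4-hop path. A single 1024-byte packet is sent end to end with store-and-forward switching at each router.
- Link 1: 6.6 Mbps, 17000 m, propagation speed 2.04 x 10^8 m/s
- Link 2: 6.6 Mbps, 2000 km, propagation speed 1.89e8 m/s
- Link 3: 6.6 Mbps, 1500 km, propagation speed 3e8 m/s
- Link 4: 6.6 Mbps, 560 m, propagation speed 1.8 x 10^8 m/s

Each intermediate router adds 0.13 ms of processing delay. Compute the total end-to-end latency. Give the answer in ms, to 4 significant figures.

L = 1024 × 8 = 8192 bits.
Transmission delay per hop = L/R = 8192/6600000 = 1.24121 ms; 4 hops → 4.96485 ms.
Propagation delays (d/s per hop): 0.0833333, 10.582, 5, 0.00311111 ms; sum = 15.6685 ms.
Processing at 3 router(s): 3 × 0.13 ms = 0.39 ms.
End-to-end = 21.02 ms.

21.02 ms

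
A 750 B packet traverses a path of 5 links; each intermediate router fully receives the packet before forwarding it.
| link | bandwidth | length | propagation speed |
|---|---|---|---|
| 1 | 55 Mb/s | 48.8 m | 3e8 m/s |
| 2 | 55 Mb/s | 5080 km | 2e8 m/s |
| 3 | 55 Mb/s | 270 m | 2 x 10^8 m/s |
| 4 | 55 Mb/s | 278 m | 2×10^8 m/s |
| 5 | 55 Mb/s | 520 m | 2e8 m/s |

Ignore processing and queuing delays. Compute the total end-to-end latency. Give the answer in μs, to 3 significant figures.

L = 750 × 8 = 6000 bits.
Transmission delay per hop = L/R = 6000/55000000 = 109.091 μs; 5 hops → 545.455 μs.
Propagation delays (d/s per hop): 0.162667, 25400, 1.35, 1.39, 2.6 μs; sum = 25405.5 μs.
End-to-end = 26000 μs.

26000 μs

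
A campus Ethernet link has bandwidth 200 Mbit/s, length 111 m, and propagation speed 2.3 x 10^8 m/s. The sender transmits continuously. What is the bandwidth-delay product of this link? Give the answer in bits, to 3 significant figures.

Propagation delay = 111 / 2.3e+08 = 4.82609e-07 s.
BDP = R × t_prop = 200000000 × 4.82609e-07 = 96.5217 bits.

96.5 bits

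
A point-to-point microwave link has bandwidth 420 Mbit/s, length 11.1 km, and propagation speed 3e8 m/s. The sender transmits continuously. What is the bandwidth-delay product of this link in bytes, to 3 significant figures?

Propagation delay = 11100 / 300000000 = 3.7e-05 s.
BDP = R × t_prop = 420000000 × 3.7e-05 = 15540 bits.
In bytes: 15540/8 = 1940 bytes.

1940 bytes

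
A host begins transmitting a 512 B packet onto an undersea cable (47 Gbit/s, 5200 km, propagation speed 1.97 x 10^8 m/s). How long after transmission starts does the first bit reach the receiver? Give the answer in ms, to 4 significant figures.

26.40 ms

First bit experiences only propagation delay: d/s = 5200000/197000000 = 26.40 ms.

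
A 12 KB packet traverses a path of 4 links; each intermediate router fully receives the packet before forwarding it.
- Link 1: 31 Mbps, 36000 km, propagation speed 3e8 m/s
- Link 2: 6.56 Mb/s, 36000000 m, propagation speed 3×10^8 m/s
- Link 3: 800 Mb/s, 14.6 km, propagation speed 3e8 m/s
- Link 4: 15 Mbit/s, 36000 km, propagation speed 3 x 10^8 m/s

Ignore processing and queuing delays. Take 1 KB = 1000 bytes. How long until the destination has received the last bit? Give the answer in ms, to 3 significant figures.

384 ms

L = 96000 bits.
Transmission delays (L/R per hop): 3.09677, 14.6341, 0.12, 6.4 ms; sum = 24.2509 ms.
Propagation delays (d/s per hop): 120, 120, 0.0486667, 120 ms; sum = 360.049 ms.
End-to-end = 384 ms.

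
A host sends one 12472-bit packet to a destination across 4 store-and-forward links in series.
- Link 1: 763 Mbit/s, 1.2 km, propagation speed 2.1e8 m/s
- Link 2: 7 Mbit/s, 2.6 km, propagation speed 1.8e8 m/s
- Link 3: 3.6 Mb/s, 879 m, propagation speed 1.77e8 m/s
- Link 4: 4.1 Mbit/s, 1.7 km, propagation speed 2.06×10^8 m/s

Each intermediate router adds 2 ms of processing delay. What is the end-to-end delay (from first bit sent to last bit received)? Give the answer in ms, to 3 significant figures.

Transmission delays (L/R per hop): 0.016346, 1.78171, 3.46444, 3.04195 ms; sum = 8.30446 ms.
Propagation delays (d/s per hop): 0.00571429, 0.0144444, 0.0049661, 0.00825243 ms; sum = 0.0333773 ms.
Processing at 3 router(s): 3 × 2 ms = 6 ms.
End-to-end = 14.3 ms.

14.3 ms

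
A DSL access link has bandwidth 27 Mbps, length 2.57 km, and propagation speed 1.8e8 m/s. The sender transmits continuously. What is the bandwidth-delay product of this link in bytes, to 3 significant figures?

48.2 bytes

Propagation delay = 2570 / 180000000 = 1.42778e-05 s.
BDP = R × t_prop = 27000000 × 1.42778e-05 = 385.5 bits.
In bytes: 385.5/8 = 48.2 bytes.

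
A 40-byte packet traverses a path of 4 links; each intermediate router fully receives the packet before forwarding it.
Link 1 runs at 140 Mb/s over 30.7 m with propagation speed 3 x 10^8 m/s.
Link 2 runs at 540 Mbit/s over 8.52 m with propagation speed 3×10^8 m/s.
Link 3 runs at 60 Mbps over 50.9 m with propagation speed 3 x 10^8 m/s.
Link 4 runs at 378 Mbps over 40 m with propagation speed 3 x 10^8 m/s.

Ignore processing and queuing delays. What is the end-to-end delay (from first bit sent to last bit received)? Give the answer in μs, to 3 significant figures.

L = 40 × 8 = 320 bits.
Transmission delays (L/R per hop): 2.28571, 0.592593, 5.33333, 0.846561 μs; sum = 9.0582 μs.
Propagation delays (d/s per hop): 0.102333, 0.0284, 0.169667, 0.133333 μs; sum = 0.433733 μs.
End-to-end = 9.49 μs.

9.49 μs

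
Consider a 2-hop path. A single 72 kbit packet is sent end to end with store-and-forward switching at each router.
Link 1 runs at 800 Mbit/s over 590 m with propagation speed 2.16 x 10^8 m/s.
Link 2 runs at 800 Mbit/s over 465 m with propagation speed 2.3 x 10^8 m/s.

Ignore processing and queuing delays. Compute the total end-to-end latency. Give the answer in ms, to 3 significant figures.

0.185 ms

L = 72000 bits.
Transmission delay per hop = L/R = 72000/800000000 = 0.09 ms; 2 hops → 0.18 ms.
Propagation delays (d/s per hop): 0.00273148, 0.00202174 ms; sum = 0.00475322 ms.
End-to-end = 0.185 ms.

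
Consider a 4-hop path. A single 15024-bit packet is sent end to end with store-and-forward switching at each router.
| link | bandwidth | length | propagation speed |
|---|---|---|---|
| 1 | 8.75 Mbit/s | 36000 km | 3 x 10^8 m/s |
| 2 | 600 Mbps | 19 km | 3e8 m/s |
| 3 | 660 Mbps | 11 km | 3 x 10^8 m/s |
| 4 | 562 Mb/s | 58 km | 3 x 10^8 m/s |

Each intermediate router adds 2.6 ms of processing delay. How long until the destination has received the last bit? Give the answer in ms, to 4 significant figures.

Transmission delays (L/R per hop): 1.71703, 0.02504, 0.0227636, 0.0267331 ms; sum = 1.79157 ms.
Propagation delays (d/s per hop): 120, 0.0633333, 0.0366667, 0.193333 ms; sum = 120.293 ms.
Processing at 3 router(s): 3 × 2.6 ms = 7.8 ms.
End-to-end = 129.9 ms.

129.9 ms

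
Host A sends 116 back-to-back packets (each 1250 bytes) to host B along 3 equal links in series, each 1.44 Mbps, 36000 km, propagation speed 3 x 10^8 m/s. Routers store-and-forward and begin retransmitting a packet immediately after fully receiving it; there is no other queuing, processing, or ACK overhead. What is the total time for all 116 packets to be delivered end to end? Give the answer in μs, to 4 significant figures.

Per-hop transmission t_tx = L/R = 10000/1440000 = 6944.44 μs.
Per-hop propagation t_prop = 36000000/300000000 = 120000 μs.
Pipeline fill: first packet needs 3·t_tx to clear all hops; remaining 115 packets each add one t_tx.
Total = (3+116-1)·t_tx + 3·t_prop = 118·6944.44 + 3·120000 = 1179000 μs.

1179000 μs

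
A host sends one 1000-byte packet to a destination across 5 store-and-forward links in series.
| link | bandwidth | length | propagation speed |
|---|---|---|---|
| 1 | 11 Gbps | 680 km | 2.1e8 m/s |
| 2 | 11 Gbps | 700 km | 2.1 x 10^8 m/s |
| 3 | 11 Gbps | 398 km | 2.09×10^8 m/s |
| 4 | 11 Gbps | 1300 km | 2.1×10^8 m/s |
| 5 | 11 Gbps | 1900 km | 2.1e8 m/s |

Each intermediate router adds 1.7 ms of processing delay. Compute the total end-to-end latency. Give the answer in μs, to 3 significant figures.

L = 1000 × 8 = 8000 bits.
Transmission delay per hop = L/R = 8000/11000000000 = 0.727273 μs; 5 hops → 3.63636 μs.
Propagation delays (d/s per hop): 3238.1, 3333.33, 1904.31, 6190.48, 9047.62 μs; sum = 23713.8 μs.
Processing at 4 router(s): 4 × 1.7 ms = 6800 μs.
End-to-end = 30500 μs.

30500 μs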